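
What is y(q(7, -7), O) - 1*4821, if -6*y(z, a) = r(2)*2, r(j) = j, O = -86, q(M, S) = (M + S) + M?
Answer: -14465/3 ≈ -4821.7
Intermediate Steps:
q(M, S) = S + 2*M
y(z, a) = -⅔ (y(z, a) = -2/3 = -⅙*4 = -⅔)
y(q(7, -7), O) - 1*4821 = -⅔ - 1*4821 = -⅔ - 4821 = -14465/3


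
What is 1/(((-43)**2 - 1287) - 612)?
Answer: -1/50 ≈ -0.020000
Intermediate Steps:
1/(((-43)**2 - 1287) - 612) = 1/((1849 - 1287) - 612) = 1/(562 - 612) = 1/(-50) = -1/50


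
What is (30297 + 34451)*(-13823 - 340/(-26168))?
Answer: -2927580204894/3271 ≈ -8.9501e+8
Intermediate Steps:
(30297 + 34451)*(-13823 - 340/(-26168)) = 64748*(-13823 - 340*(-1/26168)) = 64748*(-13823 + 85/6542) = 64748*(-90429981/6542) = -2927580204894/3271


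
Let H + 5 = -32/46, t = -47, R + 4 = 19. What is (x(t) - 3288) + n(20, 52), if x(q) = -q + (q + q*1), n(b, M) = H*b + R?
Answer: -78980/23 ≈ -3433.9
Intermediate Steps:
R = 15 (R = -4 + 19 = 15)
H = -131/23 (H = -5 - 32/46 = -5 - 32*1/46 = -5 - 16/23 = -131/23 ≈ -5.6956)
n(b, M) = 15 - 131*b/23 (n(b, M) = -131*b/23 + 15 = 15 - 131*b/23)
x(q) = q (x(q) = -q + (q + q) = -q + 2*q = q)
(x(t) - 3288) + n(20, 52) = (-47 - 3288) + (15 - 131/23*20) = -3335 + (15 - 2620/23) = -3335 - 2275/23 = -78980/23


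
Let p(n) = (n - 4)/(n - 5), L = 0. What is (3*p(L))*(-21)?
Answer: -252/5 ≈ -50.400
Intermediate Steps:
p(n) = (-4 + n)/(-5 + n)
(3*p(L))*(-21) = (3*((-4 + 0)/(-5 + 0)))*(-21) = (3*(-4/(-5)))*(-21) = (3*(-⅕*(-4)))*(-21) = (3*(⅘))*(-21) = (12/5)*(-21) = -252/5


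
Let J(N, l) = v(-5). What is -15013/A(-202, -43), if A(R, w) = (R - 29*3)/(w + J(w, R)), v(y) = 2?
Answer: -615533/289 ≈ -2129.9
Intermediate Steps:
J(N, l) = 2
A(R, w) = (-87 + R)/(2 + w) (A(R, w) = (R - 29*3)/(w + 2) = (R - 87)/(2 + w) = (-87 + R)/(2 + w))
-15013/A(-202, -43) = -15013*(2 - 43)/(-87 - 202) = -15013/(-289/(-41)) = -15013/((-1/41*(-289))) = -15013/289/41 = -15013*41/289 = -615533/289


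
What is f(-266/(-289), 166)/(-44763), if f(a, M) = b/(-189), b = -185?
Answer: -185/8460207 ≈ -2.1867e-5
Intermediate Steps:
f(a, M) = 185/189 (f(a, M) = -185/(-189) = -185*(-1/189) = 185/189)
f(-266/(-289), 166)/(-44763) = (185/189)/(-44763) = (185/189)*(-1/44763) = -185/8460207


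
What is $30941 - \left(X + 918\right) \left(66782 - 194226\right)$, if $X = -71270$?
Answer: $-8965909347$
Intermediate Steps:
$30941 - \left(X + 918\right) \left(66782 - 194226\right) = 30941 - \left(-71270 + 918\right) \left(66782 - 194226\right) = 30941 - \left(-70352\right) \left(-127444\right) = 30941 - 8965940288 = -8965909347$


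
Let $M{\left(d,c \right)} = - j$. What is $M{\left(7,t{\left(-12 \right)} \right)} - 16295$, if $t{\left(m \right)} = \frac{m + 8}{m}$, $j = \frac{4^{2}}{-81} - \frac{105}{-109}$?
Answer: $- \frac{143875316}{8829} \approx -16296.0$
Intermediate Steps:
$j = \frac{6761}{8829}$ ($j = 16 \left(- \frac{1}{81}\right) - - \frac{105}{109} = - \frac{16}{81} + \frac{105}{109} = \frac{6761}{8829} \approx 0.76577$)
$t{\left(m \right)} = \frac{8 + m}{m}$
$M{\left(d,c \right)} = - \frac{6761}{8829}$ ($M{\left(d,c \right)} = \left(-1\right) \frac{6761}{8829} = - \frac{6761}{8829}$)
$M{\left(7,t{\left(-12 \right)} \right)} - 16295 = - \frac{6761}{8829} - 16295 = - \frac{143875316}{8829}$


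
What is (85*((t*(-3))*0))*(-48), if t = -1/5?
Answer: 0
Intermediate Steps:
t = -⅕ (t = -1*⅕ = -⅕ ≈ -0.20000)
(85*((t*(-3))*0))*(-48) = (85*(-⅕*(-3)*0))*(-48) = (85*((⅗)*0))*(-48) = (85*0)*(-48) = 0*(-48) = 0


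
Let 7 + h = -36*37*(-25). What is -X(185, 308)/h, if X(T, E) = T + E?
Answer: -493/33293 ≈ -0.014808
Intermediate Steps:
h = 33293 (h = -7 - 36*37*(-25) = -7 - 1332*(-25) = -7 + 33300 = 33293)
X(T, E) = E + T
-X(185, 308)/h = -(308 + 185)/33293 = -493/33293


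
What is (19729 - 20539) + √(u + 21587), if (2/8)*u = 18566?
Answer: -810 + √95851 ≈ -500.40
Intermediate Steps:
u = 74264 (u = 4*18566 = 74264)
(19729 - 20539) + √(u + 21587) = (19729 - 20539) + √(74264 + 21587) = -810 + √95851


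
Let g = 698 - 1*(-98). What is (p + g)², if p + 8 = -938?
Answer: 22500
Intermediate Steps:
g = 796 (g = 698 + 98 = 796)
p = -946 (p = -8 - 938 = -946)
(p + g)² = (-946 + 796)² = (-150)² = 22500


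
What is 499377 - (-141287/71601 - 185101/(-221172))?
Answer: 376581917540567/754101732 ≈ 4.9938e+5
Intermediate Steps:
499377 - (-141287/71601 - 185101/(-221172)) = 499377 - (-141287*1/71601 - 185101*(-1/221172)) = 499377 - (-141287/71601 + 26443/31596) = 499377 - 1*(-856919603/754101732) = 499377 + 856919603/754101732 = 376581917540567/754101732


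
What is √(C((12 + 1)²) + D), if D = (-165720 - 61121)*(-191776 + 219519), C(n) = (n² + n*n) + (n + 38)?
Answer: I*√6293192534 ≈ 79330.0*I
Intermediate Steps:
C(n) = 38 + n + 2*n² (C(n) = (n² + n²) + (38 + n) = 2*n² + (38 + n) = 38 + n + 2*n²)
D = -6293249863 (D = -226841*27743 = -6293249863)
√(C((12 + 1)²) + D) = √((38 + (12 + 1)² + 2*((12 + 1)²)²) - 6293249863) = √((38 + 13² + 2*(13²)²) - 6293249863) = √((38 + 169 + 2*169²) - 6293249863) = √((38 + 169 + 2*28561) - 6293249863) = √((38 + 169 + 57122) - 6293249863) = √(57329 - 6293249863) = √(-6293192534) = I*√6293192534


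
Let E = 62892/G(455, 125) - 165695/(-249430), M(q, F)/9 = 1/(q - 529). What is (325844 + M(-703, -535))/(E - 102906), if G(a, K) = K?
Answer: -1251639113307125/393349582356808 ≈ -3.1820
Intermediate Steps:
M(q, F) = 9/(-529 + q) (M(q, F) = 9/(q - 529) = 9/(-529 + q))
E = 3141572687/6235750 (E = 62892/125 - 165695/(-249430) = 62892*(1/125) - 165695*(-1/249430) = 62892/125 + 33139/49886 = 3141572687/6235750 ≈ 503.80)
(325844 + M(-703, -535))/(E - 102906) = (325844 + 9/(-529 - 703))/(3141572687/6235750 - 102906) = (325844 + 9/(-1232))/(-638554516813/6235750) = (325844 + 9*(-1/1232))*(-6235750/638554516813) = (325844 - 9/1232)*(-6235750/638554516813) = (401439799/1232)*(-6235750/638554516813) = -1251639113307125/393349582356808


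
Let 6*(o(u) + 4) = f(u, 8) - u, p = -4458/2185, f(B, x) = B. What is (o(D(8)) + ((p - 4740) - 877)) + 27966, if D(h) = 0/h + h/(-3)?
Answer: 48819367/2185 ≈ 22343.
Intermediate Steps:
p = -4458/2185 (p = -4458*1/2185 = -4458/2185 ≈ -2.0403)
D(h) = -h/3 (D(h) = 0 + h*(-⅓) = 0 - h/3 = -h/3)
o(u) = -4 (o(u) = -4 + (u - u)/6 = -4 + (⅙)*0 = -4 + 0 = -4)
(o(D(8)) + ((p - 4740) - 877)) + 27966 = (-4 + ((-4458/2185 - 4740) - 877)) + 27966 = (-4 + (-10361358/2185 - 877)) + 27966 = (-4 - 12277603/2185) + 27966 = -12286343/2185 + 27966 = 48819367/2185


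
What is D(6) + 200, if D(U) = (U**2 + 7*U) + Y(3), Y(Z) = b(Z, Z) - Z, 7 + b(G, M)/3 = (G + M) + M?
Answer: 281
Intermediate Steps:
b(G, M) = -21 + 3*G + 6*M (b(G, M) = -21 + 3*((G + M) + M) = -21 + 3*(G + 2*M) = -21 + (3*G + 6*M) = -21 + 3*G + 6*M)
Y(Z) = -21 + 8*Z (Y(Z) = (-21 + 3*Z + 6*Z) - Z = (-21 + 9*Z) - Z = -21 + 8*Z)
D(U) = 3 + U**2 + 7*U (D(U) = (U**2 + 7*U) + (-21 + 8*3) = (U**2 + 7*U) + (-21 + 24) = (U**2 + 7*U) + 3 = 3 + U**2 + 7*U)
D(6) + 200 = (3 + 6**2 + 7*6) + 200 = (3 + 36 + 42) + 200 = 81 + 200 = 281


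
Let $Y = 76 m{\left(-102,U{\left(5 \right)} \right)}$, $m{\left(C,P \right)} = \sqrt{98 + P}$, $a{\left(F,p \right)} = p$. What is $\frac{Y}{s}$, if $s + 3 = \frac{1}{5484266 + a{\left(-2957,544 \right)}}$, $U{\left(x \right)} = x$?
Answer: $- \frac{416845560 \sqrt{103}}{16454429} \approx -257.11$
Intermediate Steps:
$Y = 76 \sqrt{103}$ ($Y = 76 \sqrt{98 + 5} = 76 \sqrt{103} \approx 771.32$)
$s = - \frac{16454429}{5484810}$ ($s = -3 + \frac{1}{5484266 + 544} = -3 + \frac{1}{5484810} = - \frac{16454429}{5484810} \approx -3.0$)
$\frac{Y}{s} = \frac{76 \sqrt{103}}{- \frac{16454429}{5484810}} = 76 \sqrt{103} \left(- \frac{5484810}{16454429}\right) = - \frac{416845560 \sqrt{103}}{16454429}$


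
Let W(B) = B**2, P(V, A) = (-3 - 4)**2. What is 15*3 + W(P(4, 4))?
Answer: 2446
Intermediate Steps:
P(V, A) = 49 (P(V, A) = (-7)**2 = 49)
15*3 + W(P(4, 4)) = 15*3 + 49**2 = 45 + 2401 = 2446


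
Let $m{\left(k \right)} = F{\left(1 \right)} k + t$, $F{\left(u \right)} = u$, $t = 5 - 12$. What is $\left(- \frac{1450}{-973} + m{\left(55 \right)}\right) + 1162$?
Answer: $\frac{1178780}{973} \approx 1211.5$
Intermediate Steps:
$t = -7$ ($t = 5 - 12 = -7$)
$m{\left(k \right)} = -7 + k$ ($m{\left(k \right)} = 1 k - 7 = k - 7 = -7 + k$)
$\left(- \frac{1450}{-973} + m{\left(55 \right)}\right) + 1162 = \left(- \frac{1450}{-973} + \left(-7 + 55\right)\right) + 1162 = \left(\left(-1450\right) \left(- \frac{1}{973}\right) + 48\right) + 1162 = \left(\frac{1450}{973} + 48\right) + 1162 = \frac{48154}{973} + 1162 = \frac{1178780}{973}$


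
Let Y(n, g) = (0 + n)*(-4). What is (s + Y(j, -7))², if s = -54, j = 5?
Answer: 5476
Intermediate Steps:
Y(n, g) = -4*n (Y(n, g) = n*(-4) = -4*n)
(s + Y(j, -7))² = (-54 - 4*5)² = (-54 - 20)² = (-74)² = 5476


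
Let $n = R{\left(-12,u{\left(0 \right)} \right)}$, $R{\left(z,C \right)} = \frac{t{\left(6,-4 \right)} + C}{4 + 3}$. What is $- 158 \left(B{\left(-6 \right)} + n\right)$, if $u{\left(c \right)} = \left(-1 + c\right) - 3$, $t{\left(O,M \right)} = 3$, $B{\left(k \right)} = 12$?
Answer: $- \frac{13114}{7} \approx -1873.4$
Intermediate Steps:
$u{\left(c \right)} = -4 + c$
$R{\left(z,C \right)} = \frac{3}{7} + \frac{C}{7}$ ($R{\left(z,C \right)} = \frac{3 + C}{4 + 3} = \frac{3 + C}{7} = \left(3 + C\right) \frac{1}{7} = \frac{3}{7} + \frac{C}{7}$)
$n = - \frac{1}{7}$ ($n = \frac{3}{7} + \frac{-4 + 0}{7} = \frac{3}{7} + \frac{1}{7} \left(-4\right) = \frac{3}{7} - \frac{4}{7} = - \frac{1}{7} \approx -0.14286$)
$- 158 \left(B{\left(-6 \right)} + n\right) = - 158 \left(12 - \frac{1}{7}\right) = \left(-158\right) \frac{83}{7} = - \frac{13114}{7}$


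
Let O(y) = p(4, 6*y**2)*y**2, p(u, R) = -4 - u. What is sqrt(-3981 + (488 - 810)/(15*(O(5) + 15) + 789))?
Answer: 2*I*sqrt(981325299)/993 ≈ 63.094*I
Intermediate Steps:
O(y) = -8*y**2 (O(y) = (-4 - 1*4)*y**2 = (-4 - 4)*y**2 = -8*y**2)
sqrt(-3981 + (488 - 810)/(15*(O(5) + 15) + 789)) = sqrt(-3981 + (488 - 810)/(15*(-8*5**2 + 15) + 789)) = sqrt(-3981 - 322/(15*(-8*25 + 15) + 789)) = sqrt(-3981 - 322/(15*(-200 + 15) + 789)) = sqrt(-3981 - 322/(15*(-185) + 789)) = sqrt(-3981 - 322/(-2775 + 789)) = sqrt(-3981 - 322/(-1986)) = sqrt(-3981 - 322*(-1/1986)) = sqrt(-3981 + 161/993) = sqrt(-3952972/993) = 2*I*sqrt(981325299)/993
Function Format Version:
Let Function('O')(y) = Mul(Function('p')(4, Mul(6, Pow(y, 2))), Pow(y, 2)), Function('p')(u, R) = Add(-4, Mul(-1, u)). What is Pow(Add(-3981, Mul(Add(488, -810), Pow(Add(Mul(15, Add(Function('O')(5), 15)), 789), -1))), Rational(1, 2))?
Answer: Mul(Rational(2, 993), I, Pow(981325299, Rational(1, 2))) ≈ Mul(63.094, I)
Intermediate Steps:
Function('O')(y) = Mul(-8, Pow(y, 2)) (Function('O')(y) = Mul(Add(-4, Mul(-1, 4)), Pow(y, 2)) = Mul(Add(-4, -4), Pow(y, 2)) = Mul(-8, Pow(y, 2)))
Pow(Add(-3981, Mul(Add(488, -810), Pow(Add(Mul(15, Add(Function('O')(5), 15)), 789), -1))), Rational(1, 2)) = Pow(Add(-3981, Mul(Add(488, -810), Pow(Add(Mul(15, Add(Mul(-8, Pow(5, 2)), 15)), 789), -1))), Rational(1, 2)) = Pow(Add(-3981, Mul(-322, Pow(Add(Mul(15, Add(Mul(-8, 25), 15)), 789), -1))), Rational(1, 2)) = Pow(Add(-3981, Mul(-322, Pow(Add(Mul(15, Add(-200, 15)), 789), -1))), Rational(1, 2)) = Pow(Add(-3981, Mul(-322, Pow(Add(Mul(15, -185), 789), -1))), Rational(1, 2)) = Pow(Add(-3981, Mul(-322, Pow(Add(-2775, 789), -1))), Rational(1, 2)) = Pow(Add(-3981, Mul(-322, Pow(-1986, -1))), Rational(1, 2)) = Pow(Add(-3981, Mul(-322, Rational(-1, 1986))), Rational(1, 2)) = Pow(Add(-3981, Rational(161, 993)), Rational(1, 2)) = Pow(Rational(-3952972, 993), Rational(1, 2)) = Mul(Rational(2, 993), I, Pow(981325299, Rational(1, 2)))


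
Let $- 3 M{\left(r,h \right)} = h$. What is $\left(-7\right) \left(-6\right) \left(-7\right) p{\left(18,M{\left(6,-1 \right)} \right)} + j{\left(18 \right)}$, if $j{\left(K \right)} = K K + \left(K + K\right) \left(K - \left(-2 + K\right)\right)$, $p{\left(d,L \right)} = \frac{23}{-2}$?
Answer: $3777$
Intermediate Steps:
$M{\left(r,h \right)} = - \frac{h}{3}$
$p{\left(d,L \right)} = - \frac{23}{2}$ ($p{\left(d,L \right)} = 23 \left(- \frac{1}{2}\right) = - \frac{23}{2}$)
$j{\left(K \right)} = K^{2} + 4 K$ ($j{\left(K \right)} = K^{2} + 2 K 2 = K^{2} + 4 K$)
$\left(-7\right) \left(-6\right) \left(-7\right) p{\left(18,M{\left(6,-1 \right)} \right)} + j{\left(18 \right)} = \left(-7\right) \left(-6\right) \left(-7\right) \left(- \frac{23}{2}\right) + 18 \left(4 + 18\right) = 42 \left(-7\right) \left(- \frac{23}{2}\right) + 18 \cdot 22 = \left(-294\right) \left(- \frac{23}{2}\right) + 396 = 3381 + 396 = 3777$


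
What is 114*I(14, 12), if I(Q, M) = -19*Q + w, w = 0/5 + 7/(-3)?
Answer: -30590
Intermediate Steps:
w = -7/3 (w = 0*(1/5) + 7*(-1/3) = 0 - 7/3 = -7/3 ≈ -2.3333)
I(Q, M) = -7/3 - 19*Q (I(Q, M) = -19*Q - 7/3 = -7/3 - 19*Q)
114*I(14, 12) = 114*(-7/3 - 19*14) = 114*(-7/3 - 266) = 114*(-805/3) = -30590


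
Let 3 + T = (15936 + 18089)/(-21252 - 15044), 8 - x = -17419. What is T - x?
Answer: -632673305/36296 ≈ -17431.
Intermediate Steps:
x = 17427 (x = 8 - 1*(-17419) = 8 + 17419 = 17427)
T = -142913/36296 (T = -3 + (15936 + 18089)/(-21252 - 15044) = -3 + 34025/(-36296) = -3 + 34025*(-1/36296) = -3 - 34025/36296 = -142913/36296 ≈ -3.9374)
T - x = -142913/36296 - 1*17427 = -142913/36296 - 17427 = -632673305/36296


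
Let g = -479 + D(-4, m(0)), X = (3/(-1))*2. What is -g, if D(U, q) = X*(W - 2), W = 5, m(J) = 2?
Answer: 497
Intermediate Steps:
X = -6 (X = (3*(-1))*2 = -3*2 = -6)
D(U, q) = -18 (D(U, q) = -6*(5 - 2) = -6*3 = -18)
g = -497 (g = -479 - 18 = -497)
-g = -1*(-497) = 497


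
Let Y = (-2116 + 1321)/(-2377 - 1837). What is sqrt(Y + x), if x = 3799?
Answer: sqrt(1376841166)/602 ≈ 61.638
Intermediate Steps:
Y = 795/4214 (Y = -795/(-4214) = -795*(-1/4214) = 795/4214 ≈ 0.18866)
sqrt(Y + x) = sqrt(795/4214 + 3799) = sqrt(16009781/4214) = sqrt(1376841166)/602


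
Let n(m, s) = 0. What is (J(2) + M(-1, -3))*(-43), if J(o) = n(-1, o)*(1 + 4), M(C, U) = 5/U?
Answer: 215/3 ≈ 71.667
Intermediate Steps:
J(o) = 0 (J(o) = 0*(1 + 4) = 0*5 = 0)
(J(2) + M(-1, -3))*(-43) = (0 + 5/(-3))*(-43) = (0 + 5*(-⅓))*(-43) = (0 - 5/3)*(-43) = -5/3*(-43) = 215/3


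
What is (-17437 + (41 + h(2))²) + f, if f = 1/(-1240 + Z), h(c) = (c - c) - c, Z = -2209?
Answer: -54894285/3449 ≈ -15916.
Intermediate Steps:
h(c) = -c (h(c) = 0 - c = -c)
f = -1/3449 (f = 1/(-1240 - 2209) = 1/(-3449) = -1/3449 ≈ -0.00028994)
(-17437 + (41 + h(2))²) + f = (-17437 + (41 - 1*2)²) - 1/3449 = (-17437 + (41 - 2)²) - 1/3449 = (-17437 + 39²) - 1/3449 = (-17437 + 1521) - 1/3449 = -15916 - 1/3449 = -54894285/3449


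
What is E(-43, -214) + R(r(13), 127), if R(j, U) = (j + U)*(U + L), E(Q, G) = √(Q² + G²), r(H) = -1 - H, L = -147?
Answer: -2260 + √47645 ≈ -2041.7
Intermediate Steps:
E(Q, G) = √(G² + Q²)
R(j, U) = (-147 + U)*(U + j) (R(j, U) = (j + U)*(U - 147) = (U + j)*(-147 + U) = (-147 + U)*(U + j))
E(-43, -214) + R(r(13), 127) = √((-214)² + (-43)²) + (127² - 147*127 - 147*(-1 - 1*13) + 127*(-1 - 1*13)) = √(45796 + 1849) + (16129 - 18669 - 147*(-1 - 13) + 127*(-1 - 13)) = √47645 + (16129 - 18669 - 147*(-14) + 127*(-14)) = √47645 + (16129 - 18669 + 2058 - 1778) = √47645 - 2260 = -2260 + √47645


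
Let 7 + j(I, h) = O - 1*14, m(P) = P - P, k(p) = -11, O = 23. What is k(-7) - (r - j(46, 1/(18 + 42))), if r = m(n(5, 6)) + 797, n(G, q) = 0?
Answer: -806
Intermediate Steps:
m(P) = 0
j(I, h) = 2 (j(I, h) = -7 + (23 - 1*14) = -7 + (23 - 14) = -7 + 9 = 2)
r = 797 (r = 0 + 797 = 797)
k(-7) - (r - j(46, 1/(18 + 42))) = -11 - (797 - 1*2) = -11 - (797 - 2) = -11 - 1*795 = -11 - 795 = -806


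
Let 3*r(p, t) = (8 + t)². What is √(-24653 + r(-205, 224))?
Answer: I*√60405/3 ≈ 81.925*I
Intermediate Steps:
r(p, t) = (8 + t)²/3
√(-24653 + r(-205, 224)) = √(-24653 + (8 + 224)²/3) = √(-24653 + (⅓)*232²) = √(-24653 + (⅓)*53824) = √(-24653 + 53824/3) = √(-20135/3) = I*√60405/3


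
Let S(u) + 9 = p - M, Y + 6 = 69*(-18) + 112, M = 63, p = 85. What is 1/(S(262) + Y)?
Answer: -1/1123 ≈ -0.00089047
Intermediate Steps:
Y = -1136 (Y = -6 + (69*(-18) + 112) = -6 + (-1242 + 112) = -6 - 1130 = -1136)
S(u) = 13 (S(u) = -9 + (85 - 1*63) = -9 + (85 - 63) = -9 + 22 = 13)
1/(S(262) + Y) = 1/(13 - 1136) = 1/(-1123) = -1/1123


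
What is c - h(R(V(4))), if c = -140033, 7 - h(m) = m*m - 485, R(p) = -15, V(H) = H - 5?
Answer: -140300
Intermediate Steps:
V(H) = -5 + H
h(m) = 492 - m² (h(m) = 7 - (m*m - 485) = 7 - (m² - 485) = 7 - (-485 + m²) = 7 + (485 - m²) = 492 - m²)
c - h(R(V(4))) = -140033 - (492 - 1*(-15)²) = -140033 - (492 - 1*225) = -140033 - (492 - 225) = -140033 - 1*267 = -140033 - 267 = -140300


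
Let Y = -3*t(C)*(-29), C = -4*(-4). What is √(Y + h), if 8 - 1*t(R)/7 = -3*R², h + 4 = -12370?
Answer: √460210 ≈ 678.39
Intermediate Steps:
h = -12374 (h = -4 - 12370 = -12374)
C = 16
t(R) = 56 + 21*R² (t(R) = 56 - (-21)*R² = 56 + 21*R²)
Y = 472584 (Y = -3*(56 + 21*16²)*(-29) = -3*(56 + 21*256)*(-29) = -3*(56 + 5376)*(-29) = -3*5432*(-29) = -16296*(-29) = 472584)
√(Y + h) = √(472584 - 12374) = √460210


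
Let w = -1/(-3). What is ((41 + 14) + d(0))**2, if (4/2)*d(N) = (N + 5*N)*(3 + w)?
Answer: 3025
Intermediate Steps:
w = 1/3 (w = -1*(-1/3) = 1/3 ≈ 0.33333)
d(N) = 10*N (d(N) = ((N + 5*N)*(3 + 1/3))/2 = ((6*N)*(10/3))/2 = (20*N)/2 = 10*N)
((41 + 14) + d(0))**2 = ((41 + 14) + 10*0)**2 = (55 + 0)**2 = 55**2 = 3025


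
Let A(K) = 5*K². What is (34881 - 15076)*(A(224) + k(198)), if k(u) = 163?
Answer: 4971906615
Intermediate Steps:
(34881 - 15076)*(A(224) + k(198)) = (34881 - 15076)*(5*224² + 163) = 19805*(5*50176 + 163) = 19805*(250880 + 163) = 19805*251043 = 4971906615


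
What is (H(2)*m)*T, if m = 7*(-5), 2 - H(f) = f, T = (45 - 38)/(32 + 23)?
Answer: 0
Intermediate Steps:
T = 7/55 ≈ 0.12727
H(f) = 2 - f
m = -35
(H(2)*m)*T = ((2 - 1*2)*(-35))*(7/55) = ((2 - 2)*(-35))*(7/55) = (0*(-35))*(7/55) = 0*(7/55) = 0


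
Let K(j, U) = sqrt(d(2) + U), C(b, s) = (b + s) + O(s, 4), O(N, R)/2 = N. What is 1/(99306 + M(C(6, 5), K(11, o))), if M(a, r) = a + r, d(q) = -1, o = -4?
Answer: 99327/9865852934 - I*sqrt(5)/9865852934 ≈ 1.0068e-5 - 2.2665e-10*I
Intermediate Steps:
O(N, R) = 2*N
C(b, s) = b + 3*s (C(b, s) = (b + s) + 2*s = b + 3*s)
K(j, U) = sqrt(-1 + U)
1/(99306 + M(C(6, 5), K(11, o))) = 1/(99306 + ((6 + 3*5) + sqrt(-1 - 4))) = 1/(99306 + ((6 + 15) + sqrt(-5))) = 1/(99306 + (21 + I*sqrt(5))) = 1/(99327 + I*sqrt(5))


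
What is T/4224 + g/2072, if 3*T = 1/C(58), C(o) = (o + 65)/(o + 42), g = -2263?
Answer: -110219729/100922976 ≈ -1.0921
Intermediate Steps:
C(o) = (65 + o)/(42 + o)
T = 100/369 (T = 1/(3*(((65 + 58)/(42 + 58)))) = 1/(3*((123/100))) = 1/(3*(((1/100)*123))) = 1/(3*(123/100)) = (1/3)*(100/123) = 100/369 ≈ 0.27100)
T/4224 + g/2072 = (100/369)/4224 - 2263/2072 = (100/369)*(1/4224) - 2263*1/2072 = 25/389664 - 2263/2072 = -110219729/100922976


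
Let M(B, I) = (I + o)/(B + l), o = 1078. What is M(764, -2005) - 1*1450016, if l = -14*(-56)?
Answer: -249402855/172 ≈ -1.4500e+6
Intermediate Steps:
l = 784
M(B, I) = (1078 + I)/(784 + B) (M(B, I) = (I + 1078)/(B + 784) = (1078 + I)/(784 + B))
M(764, -2005) - 1*1450016 = (1078 - 2005)/(784 + 764) - 1*1450016 = -927/1548 - 1450016 = (1/1548)*(-927) - 1450016 = -103/172 - 1450016 = -249402855/172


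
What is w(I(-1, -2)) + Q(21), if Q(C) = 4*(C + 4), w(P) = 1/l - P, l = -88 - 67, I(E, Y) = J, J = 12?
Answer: 13639/155 ≈ 87.994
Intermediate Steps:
I(E, Y) = 12
l = -155
w(P) = -1/155 - P (w(P) = 1/(-155) - P = -1/155 - P)
Q(C) = 16 + 4*C (Q(C) = 4*(4 + C) = 16 + 4*C)
w(I(-1, -2)) + Q(21) = (-1/155 - 1*12) + (16 + 4*21) = (-1/155 - 12) + (16 + 84) = -1861/155 + 100 = 13639/155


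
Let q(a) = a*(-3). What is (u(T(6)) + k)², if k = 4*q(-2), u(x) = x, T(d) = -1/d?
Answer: 20449/36 ≈ 568.03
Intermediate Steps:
q(a) = -3*a
k = 24 (k = 4*(-3*(-2)) = 4*6 = 24)
(u(T(6)) + k)² = (-1/6 + 24)² = (-1*⅙ + 24)² = (-⅙ + 24)² = (143/6)² = 20449/36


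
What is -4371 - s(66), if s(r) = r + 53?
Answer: -4490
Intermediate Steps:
s(r) = 53 + r
-4371 - s(66) = -4371 - (53 + 66) = -4371 - 1*119 = -4371 - 119 = -4490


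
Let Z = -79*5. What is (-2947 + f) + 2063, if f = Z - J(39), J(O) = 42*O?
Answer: -2917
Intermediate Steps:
Z = -395 (Z = -1*395 = -395)
f = -2033 (f = -395 - 42*39 = -395 - 1*1638 = -395 - 1638 = -2033)
(-2947 + f) + 2063 = (-2947 - 2033) + 2063 = -4980 + 2063 = -2917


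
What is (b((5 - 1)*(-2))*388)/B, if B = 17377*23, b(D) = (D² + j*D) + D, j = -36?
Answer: 133472/399671 ≈ 0.33395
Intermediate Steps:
b(D) = D² - 35*D (b(D) = (D² - 36*D) + D = D² - 35*D)
B = 399671
(b((5 - 1)*(-2))*388)/B = ((((5 - 1)*(-2))*(-35 + (5 - 1)*(-2)))*388)/399671 = (((4*(-2))*(-35 + 4*(-2)))*388)*(1/399671) = (-8*(-35 - 8)*388)*(1/399671) = (-8*(-43)*388)*(1/399671) = (344*388)*(1/399671) = 133472*(1/399671) = 133472/399671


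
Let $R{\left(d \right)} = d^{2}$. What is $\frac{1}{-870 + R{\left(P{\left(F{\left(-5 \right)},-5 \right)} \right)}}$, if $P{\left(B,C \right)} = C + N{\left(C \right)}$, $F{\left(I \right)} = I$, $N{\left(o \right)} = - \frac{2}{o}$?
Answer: $- \frac{25}{21221} \approx -0.0011781$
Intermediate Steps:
$P{\left(B,C \right)} = C - \frac{2}{C}$
$\frac{1}{-870 + R{\left(P{\left(F{\left(-5 \right)},-5 \right)} \right)}} = \frac{1}{-870 + \left(-5 - \frac{2}{-5}\right)^{2}} = \frac{1}{-870 + \left(-5 - - \frac{2}{5}\right)^{2}} = \frac{1}{-870 + \left(-5 + \frac{2}{5}\right)^{2}} = \frac{1}{-870 + \left(- \frac{23}{5}\right)^{2}} = \frac{1}{-870 + \frac{529}{25}} = \frac{1}{- \frac{21221}{25}} = - \frac{25}{21221}$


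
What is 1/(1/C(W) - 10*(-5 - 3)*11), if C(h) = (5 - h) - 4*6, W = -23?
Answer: 4/3521 ≈ 0.0011360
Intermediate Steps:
C(h) = -19 - h (C(h) = (5 - h) - 24 = -19 - h)
1/(1/C(W) - 10*(-5 - 3)*11) = 1/(1/(-19 - 1*(-23)) - 10*(-5 - 3)*11) = 1/(1/(-19 + 23) - 10*(-8)*11) = 1/(1/4 + 80*11) = 1/(¼ + 880) = 1/(3521/4) = 4/3521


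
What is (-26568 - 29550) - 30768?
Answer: -86886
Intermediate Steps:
(-26568 - 29550) - 30768 = -56118 - 30768 = -86886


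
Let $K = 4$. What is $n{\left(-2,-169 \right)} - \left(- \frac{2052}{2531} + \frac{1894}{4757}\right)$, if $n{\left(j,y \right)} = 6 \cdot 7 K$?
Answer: $\frac{2027682106}{12039967} \approx 168.41$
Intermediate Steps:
$n{\left(j,y \right)} = 168$ ($n{\left(j,y \right)} = 6 \cdot 7 \cdot 4 = 42 \cdot 4 = 168$)
$n{\left(-2,-169 \right)} - \left(- \frac{2052}{2531} + \frac{1894}{4757}\right) = 168 - \left(- \frac{2052}{2531} + \frac{1894}{4757}\right) = 168 - - \frac{4967650}{12039967} = 168 + \left(- \frac{1894}{4757} + \frac{2052}{2531}\right) = 168 + \frac{4967650}{12039967} = \frac{2027682106}{12039967}$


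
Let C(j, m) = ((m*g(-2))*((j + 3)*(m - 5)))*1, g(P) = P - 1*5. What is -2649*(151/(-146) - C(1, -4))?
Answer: -389448033/146 ≈ -2.6675e+6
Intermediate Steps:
g(P) = -5 + P (g(P) = P - 5 = -5 + P)
C(j, m) = -7*m*(-5 + m)*(3 + j) (C(j, m) = ((m*(-5 - 2))*((j + 3)*(m - 5)))*1 = ((m*(-7))*((3 + j)*(-5 + m)))*1 = ((-7*m)*((-5 + m)*(3 + j)))*1 = -7*m*(-5 + m)*(3 + j)*1 = -7*m*(-5 + m)*(3 + j))
-2649*(151/(-146) - C(1, -4)) = -2649*(151/(-146) - 7*(-4)*(15 - 3*(-4) + 5*1 - 1*1*(-4))) = -2649*(151*(-1/146) - 7*(-4)*(15 + 12 + 5 + 4)) = -2649*(-151/146 - 7*(-4)*36) = -2649*(-151/146 - 1*(-1008)) = -2649*(-151/146 + 1008) = -2649*147017/146 = -389448033/146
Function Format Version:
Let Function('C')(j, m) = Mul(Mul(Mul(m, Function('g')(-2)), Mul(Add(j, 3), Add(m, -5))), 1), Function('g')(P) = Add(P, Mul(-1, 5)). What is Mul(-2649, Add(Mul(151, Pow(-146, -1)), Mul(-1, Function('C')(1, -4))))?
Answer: Rational(-389448033, 146) ≈ -2.6675e+6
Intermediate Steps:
Function('g')(P) = Add(-5, P) (Function('g')(P) = Add(P, -5) = Add(-5, P))
Function('C')(j, m) = Mul(-7, m, Add(-5, m), Add(3, j)) (Function('C')(j, m) = Mul(Mul(Mul(m, Add(-5, -2)), Mul(Add(j, 3), Add(m, -5))), 1) = Mul(Mul(Mul(m, -7), Mul(Add(3, j), Add(-5, m))), 1) = Mul(Mul(Mul(-7, m), Mul(Add(-5, m), Add(3, j))), 1) = Mul(Mul(-7, m, Add(-5, m), Add(3, j)), 1) = Mul(-7, m, Add(-5, m), Add(3, j)))
Mul(-2649, Add(Mul(151, Pow(-146, -1)), Mul(-1, Function('C')(1, -4)))) = Mul(-2649, Add(Mul(151, Pow(-146, -1)), Mul(-1, Mul(7, -4, Add(15, Mul(-3, -4), Mul(5, 1), Mul(-1, 1, -4)))))) = Mul(-2649, Add(Mul(151, Rational(-1, 146)), Mul(-1, Mul(7, -4, Add(15, 12, 5, 4))))) = Mul(-2649, Add(Rational(-151, 146), Mul(-1, Mul(7, -4, 36)))) = Mul(-2649, Add(Rational(-151, 146), Mul(-1, -1008))) = Mul(-2649, Add(Rational(-151, 146), 1008)) = Mul(-2649, Rational(147017, 146)) = Rational(-389448033, 146)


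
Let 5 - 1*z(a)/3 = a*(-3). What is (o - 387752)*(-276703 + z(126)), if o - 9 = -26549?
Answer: 114159817768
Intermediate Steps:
z(a) = 15 + 9*a (z(a) = 15 - 3*a*(-3) = 15 - (-9)*a = 15 + 9*a)
o = -26540 (o = 9 - 26549 = -26540)
(o - 387752)*(-276703 + z(126)) = (-26540 - 387752)*(-276703 + (15 + 9*126)) = -414292*(-276703 + (15 + 1134)) = -414292*(-276703 + 1149) = -414292*(-275554) = 114159817768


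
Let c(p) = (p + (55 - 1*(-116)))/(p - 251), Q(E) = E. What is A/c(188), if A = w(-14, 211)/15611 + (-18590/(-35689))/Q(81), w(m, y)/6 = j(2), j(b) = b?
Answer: -2274287386/1800122503149 ≈ -0.0012634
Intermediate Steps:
w(m, y) = 12 (w(m, y) = 6*2 = 12)
A = 324898198/45128419299 (A = 12/15611 - 18590/(-35689)/81 = 12*(1/15611) - 18590*(-1/35689)*(1/81) = 12/15611 + (18590/35689)*(1/81) = 12/15611 + 18590/2890809 = 324898198/45128419299 ≈ 0.0071994)
c(p) = (171 + p)/(-251 + p) (c(p) = (p + (55 + 116))/(-251 + p) = (p + 171)/(-251 + p) = (171 + p)/(-251 + p))
A/c(188) = 324898198/(45128419299*(((171 + 188)/(-251 + 188)))) = 324898198/(45128419299*((359/(-63)))) = 324898198/(45128419299*((-1/63*359))) = 324898198/(45128419299*(-359/63)) = (324898198/45128419299)*(-63/359) = -2274287386/1800122503149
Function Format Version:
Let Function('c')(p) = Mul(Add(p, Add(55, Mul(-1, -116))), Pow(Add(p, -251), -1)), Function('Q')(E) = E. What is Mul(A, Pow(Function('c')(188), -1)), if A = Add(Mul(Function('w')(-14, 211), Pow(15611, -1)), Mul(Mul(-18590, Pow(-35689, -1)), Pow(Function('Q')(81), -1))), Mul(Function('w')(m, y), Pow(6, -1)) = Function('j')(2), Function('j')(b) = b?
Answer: Rational(-2274287386, 1800122503149) ≈ -0.0012634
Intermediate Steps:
Function('w')(m, y) = 12 (Function('w')(m, y) = Mul(6, 2) = 12)
A = Rational(324898198, 45128419299) (A = Add(Mul(12, Pow(15611, -1)), Mul(Mul(-18590, Pow(-35689, -1)), Pow(81, -1))) = Add(Mul(12, Rational(1, 15611)), Mul(Mul(-18590, Rational(-1, 35689)), Rational(1, 81))) = Add(Rational(12, 15611), Mul(Rational(18590, 35689), Rational(1, 81))) = Add(Rational(12, 15611), Rational(18590, 2890809)) = Rational(324898198, 45128419299) ≈ 0.0071994)
Function('c')(p) = Mul(Pow(Add(-251, p), -1), Add(171, p)) (Function('c')(p) = Mul(Add(p, Add(55, 116)), Pow(Add(-251, p), -1)) = Mul(Add(p, 171), Pow(Add(-251, p), -1)) = Mul(Add(171, p), Pow(Add(-251, p), -1)) = Mul(Pow(Add(-251, p), -1), Add(171, p)))
Mul(A, Pow(Function('c')(188), -1)) = Mul(Rational(324898198, 45128419299), Pow(Mul(Pow(Add(-251, 188), -1), Add(171, 188)), -1)) = Mul(Rational(324898198, 45128419299), Pow(Mul(Pow(-63, -1), 359), -1)) = Mul(Rational(324898198, 45128419299), Pow(Mul(Rational(-1, 63), 359), -1)) = Mul(Rational(324898198, 45128419299), Pow(Rational(-359, 63), -1)) = Mul(Rational(324898198, 45128419299), Rational(-63, 359)) = Rational(-2274287386, 1800122503149)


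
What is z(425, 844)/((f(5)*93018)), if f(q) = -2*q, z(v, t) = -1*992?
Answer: 248/232545 ≈ 0.0010665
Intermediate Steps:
z(v, t) = -992
z(425, 844)/((f(5)*93018)) = -992/(-2*5*93018) = -992/((-10*93018)) = -992/(-930180) = -992*(-1/930180) = 248/232545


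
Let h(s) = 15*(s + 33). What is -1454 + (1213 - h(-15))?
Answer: -511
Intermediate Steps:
h(s) = 495 + 15*s (h(s) = 15*(33 + s) = 495 + 15*s)
-1454 + (1213 - h(-15)) = -1454 + (1213 - (495 + 15*(-15))) = -1454 + (1213 - (495 - 225)) = -1454 + (1213 - 1*270) = -1454 + (1213 - 270) = -1454 + 943 = -511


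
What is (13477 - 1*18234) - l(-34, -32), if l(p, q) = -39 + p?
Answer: -4684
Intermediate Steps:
(13477 - 1*18234) - l(-34, -32) = (13477 - 1*18234) - (-39 - 34) = (13477 - 18234) - 1*(-73) = -4757 + 73 = -4684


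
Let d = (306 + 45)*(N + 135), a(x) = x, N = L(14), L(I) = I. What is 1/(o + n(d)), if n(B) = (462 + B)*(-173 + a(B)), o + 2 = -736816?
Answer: 1/2749483068 ≈ 3.6370e-10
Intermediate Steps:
N = 14
o = -736818 (o = -2 - 736816 = -736818)
d = 52299 (d = (306 + 45)*(14 + 135) = 351*149 = 52299)
n(B) = (-173 + B)*(462 + B) (n(B) = (462 + B)*(-173 + B) = (-173 + B)*(462 + B))
1/(o + n(d)) = 1/(-736818 + (-79926 + 52299**2 + 289*52299)) = 1/(-736818 + (-79926 + 2735185401 + 15114411)) = 1/(-736818 + 2750219886) = 1/2749483068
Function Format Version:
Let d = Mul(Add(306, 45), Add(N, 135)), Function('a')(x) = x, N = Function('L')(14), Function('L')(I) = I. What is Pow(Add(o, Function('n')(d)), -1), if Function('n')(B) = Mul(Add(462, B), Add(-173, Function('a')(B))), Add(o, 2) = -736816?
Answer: Rational(1, 2749483068) ≈ 3.6370e-10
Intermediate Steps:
N = 14
o = -736818 (o = Add(-2, -736816) = -736818)
d = 52299 (d = Mul(Add(306, 45), Add(14, 135)) = Mul(351, 149) = 52299)
Function('n')(B) = Mul(Add(-173, B), Add(462, B)) (Function('n')(B) = Mul(Add(462, B), Add(-173, B)) = Mul(Add(-173, B), Add(462, B)))
Pow(Add(o, Function('n')(d)), -1) = Pow(Add(-736818, Add(-79926, Pow(52299, 2), Mul(289, 52299))), -1) = Pow(Add(-736818, Add(-79926, 2735185401, 15114411)), -1) = Pow(Add(-736818, 2750219886), -1) = Pow(2749483068, -1) = Rational(1, 2749483068)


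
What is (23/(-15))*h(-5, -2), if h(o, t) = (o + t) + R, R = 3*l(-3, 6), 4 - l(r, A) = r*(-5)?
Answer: 184/3 ≈ 61.333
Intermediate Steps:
l(r, A) = 4 + 5*r (l(r, A) = 4 - r*(-5) = 4 - (-5)*r = 4 + 5*r)
R = -33 (R = 3*(4 + 5*(-3)) = 3*(4 - 15) = 3*(-11) = -33)
h(o, t) = -33 + o + t (h(o, t) = (o + t) - 33 = -33 + o + t)
(23/(-15))*h(-5, -2) = (23/(-15))*(-33 - 5 - 2) = (23*(-1/15))*(-40) = -23/15*(-40) = 184/3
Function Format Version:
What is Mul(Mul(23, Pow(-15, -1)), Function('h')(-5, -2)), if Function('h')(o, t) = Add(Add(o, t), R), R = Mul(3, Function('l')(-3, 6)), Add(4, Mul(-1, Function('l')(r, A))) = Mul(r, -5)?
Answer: Rational(184, 3) ≈ 61.333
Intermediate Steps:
Function('l')(r, A) = Add(4, Mul(5, r)) (Function('l')(r, A) = Add(4, Mul(-1, Mul(r, -5))) = Add(4, Mul(-1, Mul(-5, r))) = Add(4, Mul(5, r)))
R = -33 (R = Mul(3, Add(4, Mul(5, -3))) = Mul(3, Add(4, -15)) = Mul(3, -11) = -33)
Function('h')(o, t) = Add(-33, o, t) (Function('h')(o, t) = Add(Add(o, t), -33) = Add(-33, o, t))
Mul(Mul(23, Pow(-15, -1)), Function('h')(-5, -2)) = Mul(Mul(23, Pow(-15, -1)), Add(-33, -5, -2)) = Mul(Mul(23, Rational(-1, 15)), -40) = Mul(Rational(-23, 15), -40) = Rational(184, 3)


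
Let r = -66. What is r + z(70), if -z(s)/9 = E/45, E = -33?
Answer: -297/5 ≈ -59.400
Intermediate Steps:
z(s) = 33/5 (z(s) = -(-297)/45 = -9*(-11/15) = 33/5)
r + z(70) = -66 + 33/5 = -297/5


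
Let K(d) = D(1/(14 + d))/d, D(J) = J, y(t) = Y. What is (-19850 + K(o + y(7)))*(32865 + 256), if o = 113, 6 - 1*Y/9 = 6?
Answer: -9435091466229/14351 ≈ -6.5745e+8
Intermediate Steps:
Y = 0 (Y = 54 - 9*6 = 54 - 54 = 0)
y(t) = 0
K(d) = 1/(d*(14 + d)) (K(d) = 1/((14 + d)*d) = 1/(d*(14 + d)))
(-19850 + K(o + y(7)))*(32865 + 256) = (-19850 + 1/((113 + 0)*(14 + (113 + 0))))*(32865 + 256) = (-19850 + 1/(113*(14 + 113)))*33121 = (-19850 + (1/113)/127)*33121 = (-19850 + (1/113)*(1/127))*33121 = (-19850 + 1/14351)*33121 = -284867349/14351*33121 = -9435091466229/14351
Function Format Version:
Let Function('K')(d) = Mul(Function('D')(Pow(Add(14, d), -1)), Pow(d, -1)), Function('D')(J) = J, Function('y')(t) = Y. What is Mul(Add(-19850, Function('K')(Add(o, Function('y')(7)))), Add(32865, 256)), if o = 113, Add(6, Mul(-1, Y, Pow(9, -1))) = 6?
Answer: Rational(-9435091466229, 14351) ≈ -6.5745e+8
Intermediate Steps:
Y = 0 (Y = Add(54, Mul(-9, 6)) = Add(54, -54) = 0)
Function('y')(t) = 0
Function('K')(d) = Mul(Pow(d, -1), Pow(Add(14, d), -1)) (Function('K')(d) = Mul(Pow(Add(14, d), -1), Pow(d, -1)) = Mul(Pow(d, -1), Pow(Add(14, d), -1)))
Mul(Add(-19850, Function('K')(Add(o, Function('y')(7)))), Add(32865, 256)) = Mul(Add(-19850, Mul(Pow(Add(113, 0), -1), Pow(Add(14, Add(113, 0)), -1))), Add(32865, 256)) = Mul(Add(-19850, Mul(Pow(113, -1), Pow(Add(14, 113), -1))), 33121) = Mul(Add(-19850, Mul(Rational(1, 113), Pow(127, -1))), 33121) = Mul(Add(-19850, Mul(Rational(1, 113), Rational(1, 127))), 33121) = Mul(Add(-19850, Rational(1, 14351)), 33121) = Mul(Rational(-284867349, 14351), 33121) = Rational(-9435091466229, 14351)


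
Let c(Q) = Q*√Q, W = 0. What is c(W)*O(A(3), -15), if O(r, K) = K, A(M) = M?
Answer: 0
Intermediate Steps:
c(Q) = Q^(3/2)
c(W)*O(A(3), -15) = 0^(3/2)*(-15) = 0*(-15) = 0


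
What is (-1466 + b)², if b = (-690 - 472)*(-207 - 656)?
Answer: 1002681795600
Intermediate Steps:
b = 1002806 (b = -1162*(-863) = 1002806)
(-1466 + b)² = (-1466 + 1002806)² = 1001340² = 1002681795600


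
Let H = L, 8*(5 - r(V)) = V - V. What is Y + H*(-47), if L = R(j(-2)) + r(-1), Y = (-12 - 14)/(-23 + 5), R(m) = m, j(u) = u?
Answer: -1256/9 ≈ -139.56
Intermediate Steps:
r(V) = 5 (r(V) = 5 - (V - V)/8 = 5 - 1/8*0 = 5 + 0 = 5)
Y = 13/9 (Y = -26/(-18) = -26*(-1/18) = 13/9 ≈ 1.4444)
L = 3 (L = -2 + 5 = 3)
H = 3
Y + H*(-47) = 13/9 + 3*(-47) = 13/9 - 141 = -1256/9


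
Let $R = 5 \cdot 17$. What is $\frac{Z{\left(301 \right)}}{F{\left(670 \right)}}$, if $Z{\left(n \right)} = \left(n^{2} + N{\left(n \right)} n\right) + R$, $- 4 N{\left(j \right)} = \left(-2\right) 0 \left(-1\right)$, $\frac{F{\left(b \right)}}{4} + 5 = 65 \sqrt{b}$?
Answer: $\frac{45343}{1132290} + \frac{589459 \sqrt{670}}{1132290} \approx 13.515$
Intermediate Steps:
$R = 85$
$F{\left(b \right)} = -20 + 260 \sqrt{b}$ ($F{\left(b \right)} = -20 + 4 \cdot 65 \sqrt{b} = -20 + 260 \sqrt{b}$)
$N{\left(j \right)} = 0$ ($N{\left(j \right)} = - \frac{\left(-2\right) 0 \left(-1\right)}{4} = - \frac{0 \left(-1\right)}{4} = \left(- \frac{1}{4}\right) 0 = 0$)
$Z{\left(n \right)} = 85 + n^{2}$ ($Z{\left(n \right)} = \left(n^{2} + 0 n\right) + 85 = \left(n^{2} + 0\right) + 85 = n^{2} + 85 = 85 + n^{2}$)
$\frac{Z{\left(301 \right)}}{F{\left(670 \right)}} = \frac{85 + 301^{2}}{-20 + 260 \sqrt{670}} = \frac{85 + 90601}{-20 + 260 \sqrt{670}} = \frac{90686}{-20 + 260 \sqrt{670}}$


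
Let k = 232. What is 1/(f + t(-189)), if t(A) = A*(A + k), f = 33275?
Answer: 1/25148 ≈ 3.9765e-5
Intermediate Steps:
t(A) = A*(232 + A) (t(A) = A*(A + 232) = A*(232 + A))
1/(f + t(-189)) = 1/(33275 - 189*(232 - 189)) = 1/(33275 - 189*43) = 1/(33275 - 8127) = 1/25148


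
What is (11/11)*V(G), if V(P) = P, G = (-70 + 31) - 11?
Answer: -50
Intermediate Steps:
G = -50 (G = -39 - 11 = -50)
(11/11)*V(G) = (11/11)*(-50) = (11*(1/11))*(-50) = 1*(-50) = -50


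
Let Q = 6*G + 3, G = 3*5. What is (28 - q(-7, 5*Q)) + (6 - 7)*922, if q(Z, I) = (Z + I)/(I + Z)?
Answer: -895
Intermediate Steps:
G = 15
Q = 93 (Q = 6*15 + 3 = 90 + 3 = 93)
q(Z, I) = 1 (q(Z, I) = (I + Z)/(I + Z) = 1)
(28 - q(-7, 5*Q)) + (6 - 7)*922 = (28 - 1*1) + (6 - 7)*922 = (28 - 1) - 1*922 = 27 - 922 = -895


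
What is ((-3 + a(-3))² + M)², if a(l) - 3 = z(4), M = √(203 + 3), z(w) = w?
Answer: (16 + √206)² ≈ 921.29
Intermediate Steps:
M = √206 ≈ 14.353
a(l) = 7 (a(l) = 3 + 4 = 7)
((-3 + a(-3))² + M)² = ((-3 + 7)² + √206)² = (4² + √206)² = (16 + √206)²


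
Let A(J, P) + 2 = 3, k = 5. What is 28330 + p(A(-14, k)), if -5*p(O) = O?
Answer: 141649/5 ≈ 28330.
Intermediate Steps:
A(J, P) = 1 (A(J, P) = -2 + 3 = 1)
p(O) = -O/5
28330 + p(A(-14, k)) = 28330 - ⅕*1 = 28330 - ⅕ = 141649/5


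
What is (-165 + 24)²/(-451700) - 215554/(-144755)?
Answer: 18897573529/13077166700 ≈ 1.4451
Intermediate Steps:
(-165 + 24)²/(-451700) - 215554/(-144755) = (-141)²*(-1/451700) - 215554*(-1/144755) = 19881*(-1/451700) + 215554/144755 = -19881/451700 + 215554/144755 = 18897573529/13077166700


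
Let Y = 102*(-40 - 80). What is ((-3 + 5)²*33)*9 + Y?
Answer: -11052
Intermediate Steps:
Y = -12240 (Y = 102*(-120) = -12240)
((-3 + 5)²*33)*9 + Y = ((-3 + 5)²*33)*9 - 12240 = (2²*33)*9 - 12240 = (4*33)*9 - 12240 = 132*9 - 12240 = 1188 - 12240 = -11052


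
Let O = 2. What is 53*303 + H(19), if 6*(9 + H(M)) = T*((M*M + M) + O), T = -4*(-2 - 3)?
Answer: 51970/3 ≈ 17323.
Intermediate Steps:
T = 20 (T = -4*(-5) = 20)
H(M) = -7/3 + 10*M/3 + 10*M²/3 (H(M) = -9 + (20*((M*M + M) + 2))/6 = -9 + (20*((M² + M) + 2))/6 = -9 + (20*((M + M²) + 2))/6 = -9 + (20*(2 + M + M²))/6 = -9 + (40 + 20*M + 20*M²)/6 = -9 + (20/3 + 10*M/3 + 10*M²/3) = -7/3 + 10*M/3 + 10*M²/3)
53*303 + H(19) = 53*303 + (-7/3 + (10/3)*19 + (10/3)*19²) = 16059 + (-7/3 + 190/3 + (10/3)*361) = 16059 + (-7/3 + 190/3 + 3610/3) = 16059 + 3793/3 = 51970/3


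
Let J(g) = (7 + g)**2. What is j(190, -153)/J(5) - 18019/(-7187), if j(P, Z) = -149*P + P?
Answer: -24937963/129366 ≈ -192.77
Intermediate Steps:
j(P, Z) = -148*P
j(190, -153)/J(5) - 18019/(-7187) = (-148*190)/((7 + 5)**2) - 18019/(-7187) = -28120/(12**2) - 18019*(-1/7187) = -28120/144 + 18019/7187 = -28120*1/144 + 18019/7187 = -3515/18 + 18019/7187 = -24937963/129366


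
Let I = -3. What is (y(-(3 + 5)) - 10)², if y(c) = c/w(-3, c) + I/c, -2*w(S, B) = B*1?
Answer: 8649/64 ≈ 135.14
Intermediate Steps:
w(S, B) = -B/2
y(c) = -2 - 3/c (y(c) = c/((-c/2)) - 3/c = c*(-2/c) - 3/c = -2 - 3/c)
(y(-(3 + 5)) - 10)² = ((-2 - 3*(-1/(3 + 5))) - 10)² = ((-2 - 3/((-1*8))) - 10)² = ((-2 - 3/(-8)) - 10)² = ((-2 - 3*(-⅛)) - 10)² = ((-2 + 3/8) - 10)² = (-13/8 - 10)² = (-93/8)² = 8649/64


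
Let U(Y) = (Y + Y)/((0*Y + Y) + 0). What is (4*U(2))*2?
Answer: 16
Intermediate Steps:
U(Y) = 2 (U(Y) = (2*Y)/((0 + Y) + 0) = (2*Y)/(Y + 0) = (2*Y)/Y = 2)
(4*U(2))*2 = (4*2)*2 = 8*2 = 16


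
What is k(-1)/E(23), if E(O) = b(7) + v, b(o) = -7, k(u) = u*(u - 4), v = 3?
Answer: -5/4 ≈ -1.2500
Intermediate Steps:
k(u) = u*(-4 + u)
E(O) = -4 (E(O) = -7 + 3 = -4)
k(-1)/E(23) = -(-4 - 1)/(-4) = -1*(-5)*(-¼) = 5*(-¼) = -5/4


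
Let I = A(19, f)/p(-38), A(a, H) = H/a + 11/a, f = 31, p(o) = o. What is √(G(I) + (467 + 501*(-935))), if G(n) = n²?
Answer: I*√60986057287/361 ≈ 684.08*I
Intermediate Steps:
A(a, H) = 11/a + H/a
I = -21/361 (I = ((11 + 31)/19)/(-38) = ((1/19)*42)*(-1/38) = (42/19)*(-1/38) = -21/361 ≈ -0.058172)
√(G(I) + (467 + 501*(-935))) = √((-21/361)² + (467 + 501*(-935))) = √(441/130321 + (467 - 468435)) = √(441/130321 - 467968) = √(-60986057287/130321) = I*√60986057287/361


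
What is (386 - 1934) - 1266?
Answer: -2814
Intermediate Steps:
(386 - 1934) - 1266 = -1548 - 1266 = -2814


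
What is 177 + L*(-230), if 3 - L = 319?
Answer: 72857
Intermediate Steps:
L = -316 (L = 3 - 1*319 = 3 - 319 = -316)
177 + L*(-230) = 177 - 316*(-230) = 177 + 72680 = 72857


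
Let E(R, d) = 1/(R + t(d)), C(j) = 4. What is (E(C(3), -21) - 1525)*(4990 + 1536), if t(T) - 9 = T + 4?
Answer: -19907563/2 ≈ -9.9538e+6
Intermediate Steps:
t(T) = 13 + T (t(T) = 9 + (T + 4) = 9 + (4 + T) = 13 + T)
E(R, d) = 1/(13 + R + d) (E(R, d) = 1/(R + (13 + d)) = 1/(13 + R + d))
(E(C(3), -21) - 1525)*(4990 + 1536) = (1/(13 + 4 - 21) - 1525)*(4990 + 1536) = (1/(-4) - 1525)*6526 = (-¼ - 1525)*6526 = -6101/4*6526 = -19907563/2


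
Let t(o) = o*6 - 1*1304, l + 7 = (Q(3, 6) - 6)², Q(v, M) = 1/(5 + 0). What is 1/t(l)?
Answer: -25/28604 ≈ -0.00087400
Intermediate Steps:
Q(v, M) = ⅕ (Q(v, M) = 1/5 = ⅕)
l = 666/25 (l = -7 + (⅕ - 6)² = -7 + (-29/5)² = -7 + 841/25 = 666/25 ≈ 26.640)
t(o) = -1304 + 6*o (t(o) = 6*o - 1304 = -1304 + 6*o)
1/t(l) = 1/(-1304 + 6*(666/25)) = 1/(-1304 + 3996/25) = 1/(-28604/25) = -25/28604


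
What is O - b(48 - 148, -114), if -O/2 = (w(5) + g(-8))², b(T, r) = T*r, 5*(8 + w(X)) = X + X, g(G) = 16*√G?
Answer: -7376 + 768*I*√2 ≈ -7376.0 + 1086.1*I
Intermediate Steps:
w(X) = -8 + 2*X/5 (w(X) = -8 + (X + X)/5 = -8 + (2*X)/5 = -8 + 2*X/5)
O = -2*(-6 + 32*I*√2)² (O = -2*((-8 + (⅖)*5) + 16*√(-8))² = -2*((-8 + 2) + 16*(2*I*√2))² = -2*(-6 + 32*I*√2)² ≈ 4024.0 + 1086.1*I)
O - b(48 - 148, -114) = (4024 + 768*I*√2) - (48 - 148)*(-114) = (4024 + 768*I*√2) - (-100)*(-114) = (4024 + 768*I*√2) - 1*11400 = (4024 + 768*I*√2) - 11400 = -7376 + 768*I*√2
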